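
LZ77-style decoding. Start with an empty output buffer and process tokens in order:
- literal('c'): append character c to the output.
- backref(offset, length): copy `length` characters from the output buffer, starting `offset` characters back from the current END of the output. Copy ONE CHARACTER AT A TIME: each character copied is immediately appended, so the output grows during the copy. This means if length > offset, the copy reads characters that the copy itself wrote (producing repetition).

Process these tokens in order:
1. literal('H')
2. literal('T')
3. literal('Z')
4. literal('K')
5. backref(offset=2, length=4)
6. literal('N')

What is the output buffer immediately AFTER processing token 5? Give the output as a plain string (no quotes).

Answer: HTZKZKZK

Derivation:
Token 1: literal('H'). Output: "H"
Token 2: literal('T'). Output: "HT"
Token 3: literal('Z'). Output: "HTZ"
Token 4: literal('K'). Output: "HTZK"
Token 5: backref(off=2, len=4) (overlapping!). Copied 'ZKZK' from pos 2. Output: "HTZKZKZK"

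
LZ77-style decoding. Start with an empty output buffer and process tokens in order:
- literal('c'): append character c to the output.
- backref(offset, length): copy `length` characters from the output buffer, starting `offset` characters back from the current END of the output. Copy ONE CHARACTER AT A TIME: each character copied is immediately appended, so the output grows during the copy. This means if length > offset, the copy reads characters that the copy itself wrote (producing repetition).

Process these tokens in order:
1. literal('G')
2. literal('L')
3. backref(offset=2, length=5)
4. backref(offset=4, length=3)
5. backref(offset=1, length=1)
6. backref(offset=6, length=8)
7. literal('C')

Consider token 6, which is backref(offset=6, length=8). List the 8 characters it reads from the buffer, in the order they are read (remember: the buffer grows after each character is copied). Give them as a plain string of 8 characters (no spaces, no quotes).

Token 1: literal('G'). Output: "G"
Token 2: literal('L'). Output: "GL"
Token 3: backref(off=2, len=5) (overlapping!). Copied 'GLGLG' from pos 0. Output: "GLGLGLG"
Token 4: backref(off=4, len=3). Copied 'LGL' from pos 3. Output: "GLGLGLGLGL"
Token 5: backref(off=1, len=1). Copied 'L' from pos 9. Output: "GLGLGLGLGLL"
Token 6: backref(off=6, len=8). Buffer before: "GLGLGLGLGLL" (len 11)
  byte 1: read out[5]='L', append. Buffer now: "GLGLGLGLGLLL"
  byte 2: read out[6]='G', append. Buffer now: "GLGLGLGLGLLLG"
  byte 3: read out[7]='L', append. Buffer now: "GLGLGLGLGLLLGL"
  byte 4: read out[8]='G', append. Buffer now: "GLGLGLGLGLLLGLG"
  byte 5: read out[9]='L', append. Buffer now: "GLGLGLGLGLLLGLGL"
  byte 6: read out[10]='L', append. Buffer now: "GLGLGLGLGLLLGLGLL"
  byte 7: read out[11]='L', append. Buffer now: "GLGLGLGLGLLLGLGLLL"
  byte 8: read out[12]='G', append. Buffer now: "GLGLGLGLGLLLGLGLLLG"

Answer: LGLGLLLG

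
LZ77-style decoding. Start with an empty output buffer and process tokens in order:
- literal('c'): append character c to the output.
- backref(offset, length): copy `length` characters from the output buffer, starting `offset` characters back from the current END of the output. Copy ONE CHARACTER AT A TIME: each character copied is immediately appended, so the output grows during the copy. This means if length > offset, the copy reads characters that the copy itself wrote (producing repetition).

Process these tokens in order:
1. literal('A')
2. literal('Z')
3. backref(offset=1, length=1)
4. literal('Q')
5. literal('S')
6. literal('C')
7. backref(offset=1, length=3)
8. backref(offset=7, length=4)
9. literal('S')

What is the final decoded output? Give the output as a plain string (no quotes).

Token 1: literal('A'). Output: "A"
Token 2: literal('Z'). Output: "AZ"
Token 3: backref(off=1, len=1). Copied 'Z' from pos 1. Output: "AZZ"
Token 4: literal('Q'). Output: "AZZQ"
Token 5: literal('S'). Output: "AZZQS"
Token 6: literal('C'). Output: "AZZQSC"
Token 7: backref(off=1, len=3) (overlapping!). Copied 'CCC' from pos 5. Output: "AZZQSCCCC"
Token 8: backref(off=7, len=4). Copied 'ZQSC' from pos 2. Output: "AZZQSCCCCZQSC"
Token 9: literal('S'). Output: "AZZQSCCCCZQSCS"

Answer: AZZQSCCCCZQSCS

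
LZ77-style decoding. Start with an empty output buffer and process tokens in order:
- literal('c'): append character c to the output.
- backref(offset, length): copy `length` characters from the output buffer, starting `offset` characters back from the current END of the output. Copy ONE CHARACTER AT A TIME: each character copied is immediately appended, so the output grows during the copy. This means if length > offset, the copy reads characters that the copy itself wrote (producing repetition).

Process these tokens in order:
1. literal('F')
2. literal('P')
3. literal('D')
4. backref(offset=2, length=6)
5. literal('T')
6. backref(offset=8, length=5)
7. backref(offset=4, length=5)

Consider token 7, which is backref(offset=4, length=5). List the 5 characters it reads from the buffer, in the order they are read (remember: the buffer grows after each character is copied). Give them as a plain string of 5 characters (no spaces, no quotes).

Token 1: literal('F'). Output: "F"
Token 2: literal('P'). Output: "FP"
Token 3: literal('D'). Output: "FPD"
Token 4: backref(off=2, len=6) (overlapping!). Copied 'PDPDPD' from pos 1. Output: "FPDPDPDPD"
Token 5: literal('T'). Output: "FPDPDPDPDT"
Token 6: backref(off=8, len=5). Copied 'DPDPD' from pos 2. Output: "FPDPDPDPDTDPDPD"
Token 7: backref(off=4, len=5). Buffer before: "FPDPDPDPDTDPDPD" (len 15)
  byte 1: read out[11]='P', append. Buffer now: "FPDPDPDPDTDPDPDP"
  byte 2: read out[12]='D', append. Buffer now: "FPDPDPDPDTDPDPDPD"
  byte 3: read out[13]='P', append. Buffer now: "FPDPDPDPDTDPDPDPDP"
  byte 4: read out[14]='D', append. Buffer now: "FPDPDPDPDTDPDPDPDPD"
  byte 5: read out[15]='P', append. Buffer now: "FPDPDPDPDTDPDPDPDPDP"

Answer: PDPDP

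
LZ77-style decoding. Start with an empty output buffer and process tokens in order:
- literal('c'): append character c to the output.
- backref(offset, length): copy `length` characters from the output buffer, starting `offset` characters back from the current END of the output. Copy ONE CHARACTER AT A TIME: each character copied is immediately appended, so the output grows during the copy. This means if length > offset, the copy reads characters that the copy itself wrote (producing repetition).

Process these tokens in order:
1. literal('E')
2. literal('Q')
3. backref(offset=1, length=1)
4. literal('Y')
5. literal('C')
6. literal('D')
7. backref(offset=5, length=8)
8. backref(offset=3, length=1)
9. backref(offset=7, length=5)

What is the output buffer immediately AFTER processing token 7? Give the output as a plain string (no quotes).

Token 1: literal('E'). Output: "E"
Token 2: literal('Q'). Output: "EQ"
Token 3: backref(off=1, len=1). Copied 'Q' from pos 1. Output: "EQQ"
Token 4: literal('Y'). Output: "EQQY"
Token 5: literal('C'). Output: "EQQYC"
Token 6: literal('D'). Output: "EQQYCD"
Token 7: backref(off=5, len=8) (overlapping!). Copied 'QQYCDQQY' from pos 1. Output: "EQQYCDQQYCDQQY"

Answer: EQQYCDQQYCDQQY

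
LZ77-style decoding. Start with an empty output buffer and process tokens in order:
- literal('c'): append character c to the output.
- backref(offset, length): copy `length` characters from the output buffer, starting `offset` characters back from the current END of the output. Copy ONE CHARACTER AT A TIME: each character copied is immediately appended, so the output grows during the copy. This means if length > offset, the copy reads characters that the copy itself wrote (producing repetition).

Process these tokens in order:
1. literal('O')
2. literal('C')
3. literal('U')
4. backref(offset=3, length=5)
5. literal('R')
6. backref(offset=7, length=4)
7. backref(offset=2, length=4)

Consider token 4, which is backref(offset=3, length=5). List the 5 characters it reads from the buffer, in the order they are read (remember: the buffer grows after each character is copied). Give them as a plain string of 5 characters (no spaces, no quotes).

Answer: OCUOC

Derivation:
Token 1: literal('O'). Output: "O"
Token 2: literal('C'). Output: "OC"
Token 3: literal('U'). Output: "OCU"
Token 4: backref(off=3, len=5). Buffer before: "OCU" (len 3)
  byte 1: read out[0]='O', append. Buffer now: "OCUO"
  byte 2: read out[1]='C', append. Buffer now: "OCUOC"
  byte 3: read out[2]='U', append. Buffer now: "OCUOCU"
  byte 4: read out[3]='O', append. Buffer now: "OCUOCUO"
  byte 5: read out[4]='C', append. Buffer now: "OCUOCUOC"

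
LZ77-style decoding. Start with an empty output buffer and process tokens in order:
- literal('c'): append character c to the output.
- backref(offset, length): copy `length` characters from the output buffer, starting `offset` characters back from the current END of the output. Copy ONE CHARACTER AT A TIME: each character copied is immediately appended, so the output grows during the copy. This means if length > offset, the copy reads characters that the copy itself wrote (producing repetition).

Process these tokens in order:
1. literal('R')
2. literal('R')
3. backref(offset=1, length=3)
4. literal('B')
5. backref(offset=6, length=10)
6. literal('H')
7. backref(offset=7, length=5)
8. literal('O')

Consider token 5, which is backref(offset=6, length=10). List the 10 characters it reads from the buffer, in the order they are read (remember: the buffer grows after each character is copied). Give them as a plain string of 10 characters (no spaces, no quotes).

Answer: RRRRRBRRRR

Derivation:
Token 1: literal('R'). Output: "R"
Token 2: literal('R'). Output: "RR"
Token 3: backref(off=1, len=3) (overlapping!). Copied 'RRR' from pos 1. Output: "RRRRR"
Token 4: literal('B'). Output: "RRRRRB"
Token 5: backref(off=6, len=10). Buffer before: "RRRRRB" (len 6)
  byte 1: read out[0]='R', append. Buffer now: "RRRRRBR"
  byte 2: read out[1]='R', append. Buffer now: "RRRRRBRR"
  byte 3: read out[2]='R', append. Buffer now: "RRRRRBRRR"
  byte 4: read out[3]='R', append. Buffer now: "RRRRRBRRRR"
  byte 5: read out[4]='R', append. Buffer now: "RRRRRBRRRRR"
  byte 6: read out[5]='B', append. Buffer now: "RRRRRBRRRRRB"
  byte 7: read out[6]='R', append. Buffer now: "RRRRRBRRRRRBR"
  byte 8: read out[7]='R', append. Buffer now: "RRRRRBRRRRRBRR"
  byte 9: read out[8]='R', append. Buffer now: "RRRRRBRRRRRBRRR"
  byte 10: read out[9]='R', append. Buffer now: "RRRRRBRRRRRBRRRR"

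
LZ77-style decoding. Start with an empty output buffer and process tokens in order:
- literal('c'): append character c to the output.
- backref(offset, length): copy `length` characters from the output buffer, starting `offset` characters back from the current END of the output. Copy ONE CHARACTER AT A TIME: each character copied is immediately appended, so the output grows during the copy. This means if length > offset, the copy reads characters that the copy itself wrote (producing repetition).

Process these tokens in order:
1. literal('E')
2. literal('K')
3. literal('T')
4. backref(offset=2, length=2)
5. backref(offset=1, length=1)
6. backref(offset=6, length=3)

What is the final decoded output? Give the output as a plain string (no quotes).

Answer: EKTKTTEKT

Derivation:
Token 1: literal('E'). Output: "E"
Token 2: literal('K'). Output: "EK"
Token 3: literal('T'). Output: "EKT"
Token 4: backref(off=2, len=2). Copied 'KT' from pos 1. Output: "EKTKT"
Token 5: backref(off=1, len=1). Copied 'T' from pos 4. Output: "EKTKTT"
Token 6: backref(off=6, len=3). Copied 'EKT' from pos 0. Output: "EKTKTTEKT"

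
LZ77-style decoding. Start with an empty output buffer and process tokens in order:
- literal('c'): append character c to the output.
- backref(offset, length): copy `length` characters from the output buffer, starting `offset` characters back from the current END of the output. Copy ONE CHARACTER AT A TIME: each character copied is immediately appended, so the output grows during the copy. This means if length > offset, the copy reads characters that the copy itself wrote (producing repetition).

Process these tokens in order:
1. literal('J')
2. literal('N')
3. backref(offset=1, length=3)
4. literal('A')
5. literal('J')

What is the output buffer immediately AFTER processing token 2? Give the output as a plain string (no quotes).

Answer: JN

Derivation:
Token 1: literal('J'). Output: "J"
Token 2: literal('N'). Output: "JN"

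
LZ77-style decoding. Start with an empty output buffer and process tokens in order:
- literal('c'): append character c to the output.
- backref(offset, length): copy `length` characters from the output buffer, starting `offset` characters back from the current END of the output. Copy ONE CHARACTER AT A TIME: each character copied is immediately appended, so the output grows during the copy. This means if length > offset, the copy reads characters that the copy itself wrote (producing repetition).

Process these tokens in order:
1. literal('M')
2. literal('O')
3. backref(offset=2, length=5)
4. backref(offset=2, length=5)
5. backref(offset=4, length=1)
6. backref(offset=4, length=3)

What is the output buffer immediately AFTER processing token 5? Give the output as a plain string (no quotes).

Token 1: literal('M'). Output: "M"
Token 2: literal('O'). Output: "MO"
Token 3: backref(off=2, len=5) (overlapping!). Copied 'MOMOM' from pos 0. Output: "MOMOMOM"
Token 4: backref(off=2, len=5) (overlapping!). Copied 'OMOMO' from pos 5. Output: "MOMOMOMOMOMO"
Token 5: backref(off=4, len=1). Copied 'M' from pos 8. Output: "MOMOMOMOMOMOM"

Answer: MOMOMOMOMOMOM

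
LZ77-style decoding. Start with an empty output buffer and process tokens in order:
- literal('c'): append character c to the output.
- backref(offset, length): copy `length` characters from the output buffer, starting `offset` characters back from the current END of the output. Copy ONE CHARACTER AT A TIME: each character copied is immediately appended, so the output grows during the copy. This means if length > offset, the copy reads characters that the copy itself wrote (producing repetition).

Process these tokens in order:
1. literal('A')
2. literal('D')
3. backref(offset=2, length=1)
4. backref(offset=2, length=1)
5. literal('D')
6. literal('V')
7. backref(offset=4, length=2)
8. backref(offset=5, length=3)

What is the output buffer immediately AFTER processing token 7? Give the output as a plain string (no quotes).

Answer: ADADDVAD

Derivation:
Token 1: literal('A'). Output: "A"
Token 2: literal('D'). Output: "AD"
Token 3: backref(off=2, len=1). Copied 'A' from pos 0. Output: "ADA"
Token 4: backref(off=2, len=1). Copied 'D' from pos 1. Output: "ADAD"
Token 5: literal('D'). Output: "ADADD"
Token 6: literal('V'). Output: "ADADDV"
Token 7: backref(off=4, len=2). Copied 'AD' from pos 2. Output: "ADADDVAD"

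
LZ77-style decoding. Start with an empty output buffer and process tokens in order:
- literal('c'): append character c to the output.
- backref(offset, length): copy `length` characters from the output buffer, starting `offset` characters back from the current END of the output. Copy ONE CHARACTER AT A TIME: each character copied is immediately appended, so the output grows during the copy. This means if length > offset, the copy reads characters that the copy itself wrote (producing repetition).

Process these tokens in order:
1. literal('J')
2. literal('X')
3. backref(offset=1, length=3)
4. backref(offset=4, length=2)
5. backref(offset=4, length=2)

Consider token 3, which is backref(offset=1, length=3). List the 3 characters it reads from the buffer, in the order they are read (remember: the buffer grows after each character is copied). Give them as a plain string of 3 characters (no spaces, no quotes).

Token 1: literal('J'). Output: "J"
Token 2: literal('X'). Output: "JX"
Token 3: backref(off=1, len=3). Buffer before: "JX" (len 2)
  byte 1: read out[1]='X', append. Buffer now: "JXX"
  byte 2: read out[2]='X', append. Buffer now: "JXXX"
  byte 3: read out[3]='X', append. Buffer now: "JXXXX"

Answer: XXX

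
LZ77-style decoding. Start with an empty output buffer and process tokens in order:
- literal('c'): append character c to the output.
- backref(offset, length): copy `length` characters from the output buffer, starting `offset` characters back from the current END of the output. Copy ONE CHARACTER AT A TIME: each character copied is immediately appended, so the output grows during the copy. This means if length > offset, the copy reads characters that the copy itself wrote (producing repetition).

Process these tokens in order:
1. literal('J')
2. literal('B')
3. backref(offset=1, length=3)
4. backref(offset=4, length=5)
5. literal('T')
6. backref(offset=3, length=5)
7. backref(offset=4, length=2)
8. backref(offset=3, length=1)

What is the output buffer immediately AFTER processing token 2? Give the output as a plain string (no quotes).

Token 1: literal('J'). Output: "J"
Token 2: literal('B'). Output: "JB"

Answer: JB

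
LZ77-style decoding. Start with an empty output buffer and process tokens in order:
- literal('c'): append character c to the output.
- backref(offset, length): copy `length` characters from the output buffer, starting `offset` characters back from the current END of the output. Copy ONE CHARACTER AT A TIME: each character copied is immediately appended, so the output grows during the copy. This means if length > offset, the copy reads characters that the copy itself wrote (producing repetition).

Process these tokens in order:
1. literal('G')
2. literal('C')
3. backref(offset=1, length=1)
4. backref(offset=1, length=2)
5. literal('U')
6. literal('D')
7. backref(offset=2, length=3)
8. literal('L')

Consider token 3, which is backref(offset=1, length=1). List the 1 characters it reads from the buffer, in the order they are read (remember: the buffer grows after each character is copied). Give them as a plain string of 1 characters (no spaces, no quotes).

Token 1: literal('G'). Output: "G"
Token 2: literal('C'). Output: "GC"
Token 3: backref(off=1, len=1). Buffer before: "GC" (len 2)
  byte 1: read out[1]='C', append. Buffer now: "GCC"

Answer: C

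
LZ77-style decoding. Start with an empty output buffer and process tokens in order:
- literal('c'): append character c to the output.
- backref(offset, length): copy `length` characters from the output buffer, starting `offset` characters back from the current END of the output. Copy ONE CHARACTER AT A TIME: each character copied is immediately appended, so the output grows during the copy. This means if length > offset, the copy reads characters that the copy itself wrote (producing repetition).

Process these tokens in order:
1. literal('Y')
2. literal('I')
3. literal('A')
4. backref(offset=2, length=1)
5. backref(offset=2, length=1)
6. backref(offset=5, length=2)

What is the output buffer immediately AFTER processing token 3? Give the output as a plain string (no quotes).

Answer: YIA

Derivation:
Token 1: literal('Y'). Output: "Y"
Token 2: literal('I'). Output: "YI"
Token 3: literal('A'). Output: "YIA"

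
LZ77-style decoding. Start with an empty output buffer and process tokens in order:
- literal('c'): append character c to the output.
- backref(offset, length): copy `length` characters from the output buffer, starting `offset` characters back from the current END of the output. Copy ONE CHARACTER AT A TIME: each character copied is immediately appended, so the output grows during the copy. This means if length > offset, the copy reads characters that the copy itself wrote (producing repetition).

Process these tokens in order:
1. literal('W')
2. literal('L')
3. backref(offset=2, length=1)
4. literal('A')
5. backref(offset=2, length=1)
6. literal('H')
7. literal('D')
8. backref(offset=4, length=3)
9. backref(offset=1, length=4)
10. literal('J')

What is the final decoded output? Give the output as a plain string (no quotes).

Answer: WLWAWHDAWHHHHHJ

Derivation:
Token 1: literal('W'). Output: "W"
Token 2: literal('L'). Output: "WL"
Token 3: backref(off=2, len=1). Copied 'W' from pos 0. Output: "WLW"
Token 4: literal('A'). Output: "WLWA"
Token 5: backref(off=2, len=1). Copied 'W' from pos 2. Output: "WLWAW"
Token 6: literal('H'). Output: "WLWAWH"
Token 7: literal('D'). Output: "WLWAWHD"
Token 8: backref(off=4, len=3). Copied 'AWH' from pos 3. Output: "WLWAWHDAWH"
Token 9: backref(off=1, len=4) (overlapping!). Copied 'HHHH' from pos 9. Output: "WLWAWHDAWHHHHH"
Token 10: literal('J'). Output: "WLWAWHDAWHHHHHJ"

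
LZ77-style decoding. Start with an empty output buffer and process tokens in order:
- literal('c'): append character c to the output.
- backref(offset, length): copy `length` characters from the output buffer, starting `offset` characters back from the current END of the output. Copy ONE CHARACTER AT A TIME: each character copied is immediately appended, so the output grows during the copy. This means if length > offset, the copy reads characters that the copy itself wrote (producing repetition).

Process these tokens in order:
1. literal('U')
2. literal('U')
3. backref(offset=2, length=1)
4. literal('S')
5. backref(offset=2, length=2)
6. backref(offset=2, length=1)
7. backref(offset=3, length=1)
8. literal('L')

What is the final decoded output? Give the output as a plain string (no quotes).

Token 1: literal('U'). Output: "U"
Token 2: literal('U'). Output: "UU"
Token 3: backref(off=2, len=1). Copied 'U' from pos 0. Output: "UUU"
Token 4: literal('S'). Output: "UUUS"
Token 5: backref(off=2, len=2). Copied 'US' from pos 2. Output: "UUUSUS"
Token 6: backref(off=2, len=1). Copied 'U' from pos 4. Output: "UUUSUSU"
Token 7: backref(off=3, len=1). Copied 'U' from pos 4. Output: "UUUSUSUU"
Token 8: literal('L'). Output: "UUUSUSUUL"

Answer: UUUSUSUUL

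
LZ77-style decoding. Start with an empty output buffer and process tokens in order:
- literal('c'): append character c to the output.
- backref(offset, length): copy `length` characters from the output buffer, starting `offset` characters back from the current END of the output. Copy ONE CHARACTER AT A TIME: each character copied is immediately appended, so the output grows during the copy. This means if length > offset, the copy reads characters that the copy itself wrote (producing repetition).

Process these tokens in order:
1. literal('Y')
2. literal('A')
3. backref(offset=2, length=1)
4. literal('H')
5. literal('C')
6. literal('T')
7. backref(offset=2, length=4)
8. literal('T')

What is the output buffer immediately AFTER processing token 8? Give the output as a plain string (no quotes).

Token 1: literal('Y'). Output: "Y"
Token 2: literal('A'). Output: "YA"
Token 3: backref(off=2, len=1). Copied 'Y' from pos 0. Output: "YAY"
Token 4: literal('H'). Output: "YAYH"
Token 5: literal('C'). Output: "YAYHC"
Token 6: literal('T'). Output: "YAYHCT"
Token 7: backref(off=2, len=4) (overlapping!). Copied 'CTCT' from pos 4. Output: "YAYHCTCTCT"
Token 8: literal('T'). Output: "YAYHCTCTCTT"

Answer: YAYHCTCTCTT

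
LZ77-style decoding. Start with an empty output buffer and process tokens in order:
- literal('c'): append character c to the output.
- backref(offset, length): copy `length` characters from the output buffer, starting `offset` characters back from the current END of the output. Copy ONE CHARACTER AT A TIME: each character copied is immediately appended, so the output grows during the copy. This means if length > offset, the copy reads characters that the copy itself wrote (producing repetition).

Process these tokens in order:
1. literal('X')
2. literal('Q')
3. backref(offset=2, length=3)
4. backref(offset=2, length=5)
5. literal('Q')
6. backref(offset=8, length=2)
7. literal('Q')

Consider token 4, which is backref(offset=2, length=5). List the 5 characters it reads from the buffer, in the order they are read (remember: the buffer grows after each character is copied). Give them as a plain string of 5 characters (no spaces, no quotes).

Answer: QXQXQ

Derivation:
Token 1: literal('X'). Output: "X"
Token 2: literal('Q'). Output: "XQ"
Token 3: backref(off=2, len=3) (overlapping!). Copied 'XQX' from pos 0. Output: "XQXQX"
Token 4: backref(off=2, len=5). Buffer before: "XQXQX" (len 5)
  byte 1: read out[3]='Q', append. Buffer now: "XQXQXQ"
  byte 2: read out[4]='X', append. Buffer now: "XQXQXQX"
  byte 3: read out[5]='Q', append. Buffer now: "XQXQXQXQ"
  byte 4: read out[6]='X', append. Buffer now: "XQXQXQXQX"
  byte 5: read out[7]='Q', append. Buffer now: "XQXQXQXQXQ"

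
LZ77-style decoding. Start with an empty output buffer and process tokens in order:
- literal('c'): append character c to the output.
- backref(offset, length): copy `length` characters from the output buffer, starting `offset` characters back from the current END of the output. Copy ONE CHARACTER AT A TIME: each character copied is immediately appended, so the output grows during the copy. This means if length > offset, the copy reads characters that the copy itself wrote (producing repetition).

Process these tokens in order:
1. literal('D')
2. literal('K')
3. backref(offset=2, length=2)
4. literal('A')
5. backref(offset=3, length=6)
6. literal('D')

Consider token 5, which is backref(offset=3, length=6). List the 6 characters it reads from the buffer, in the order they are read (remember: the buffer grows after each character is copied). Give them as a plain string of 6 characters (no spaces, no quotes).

Token 1: literal('D'). Output: "D"
Token 2: literal('K'). Output: "DK"
Token 3: backref(off=2, len=2). Copied 'DK' from pos 0. Output: "DKDK"
Token 4: literal('A'). Output: "DKDKA"
Token 5: backref(off=3, len=6). Buffer before: "DKDKA" (len 5)
  byte 1: read out[2]='D', append. Buffer now: "DKDKAD"
  byte 2: read out[3]='K', append. Buffer now: "DKDKADK"
  byte 3: read out[4]='A', append. Buffer now: "DKDKADKA"
  byte 4: read out[5]='D', append. Buffer now: "DKDKADKAD"
  byte 5: read out[6]='K', append. Buffer now: "DKDKADKADK"
  byte 6: read out[7]='A', append. Buffer now: "DKDKADKADKA"

Answer: DKADKA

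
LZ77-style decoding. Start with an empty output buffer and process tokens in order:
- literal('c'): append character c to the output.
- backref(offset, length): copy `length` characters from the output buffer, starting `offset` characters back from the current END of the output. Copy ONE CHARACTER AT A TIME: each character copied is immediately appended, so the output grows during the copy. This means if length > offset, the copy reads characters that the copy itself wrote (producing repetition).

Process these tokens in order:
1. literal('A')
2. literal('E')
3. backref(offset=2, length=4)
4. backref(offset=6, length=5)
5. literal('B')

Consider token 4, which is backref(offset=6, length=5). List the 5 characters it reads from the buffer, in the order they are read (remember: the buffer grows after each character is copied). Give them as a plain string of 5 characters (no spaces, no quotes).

Token 1: literal('A'). Output: "A"
Token 2: literal('E'). Output: "AE"
Token 3: backref(off=2, len=4) (overlapping!). Copied 'AEAE' from pos 0. Output: "AEAEAE"
Token 4: backref(off=6, len=5). Buffer before: "AEAEAE" (len 6)
  byte 1: read out[0]='A', append. Buffer now: "AEAEAEA"
  byte 2: read out[1]='E', append. Buffer now: "AEAEAEAE"
  byte 3: read out[2]='A', append. Buffer now: "AEAEAEAEA"
  byte 4: read out[3]='E', append. Buffer now: "AEAEAEAEAE"
  byte 5: read out[4]='A', append. Buffer now: "AEAEAEAEAEA"

Answer: AEAEA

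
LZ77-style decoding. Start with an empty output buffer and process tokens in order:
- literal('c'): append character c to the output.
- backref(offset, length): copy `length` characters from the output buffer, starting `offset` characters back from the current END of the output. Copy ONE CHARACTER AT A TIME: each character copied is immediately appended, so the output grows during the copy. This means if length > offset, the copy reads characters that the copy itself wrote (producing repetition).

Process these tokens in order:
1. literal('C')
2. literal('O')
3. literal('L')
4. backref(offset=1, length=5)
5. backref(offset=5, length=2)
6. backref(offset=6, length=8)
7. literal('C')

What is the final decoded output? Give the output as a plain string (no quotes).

Token 1: literal('C'). Output: "C"
Token 2: literal('O'). Output: "CO"
Token 3: literal('L'). Output: "COL"
Token 4: backref(off=1, len=5) (overlapping!). Copied 'LLLLL' from pos 2. Output: "COLLLLLL"
Token 5: backref(off=5, len=2). Copied 'LL' from pos 3. Output: "COLLLLLLLL"
Token 6: backref(off=6, len=8) (overlapping!). Copied 'LLLLLLLL' from pos 4. Output: "COLLLLLLLLLLLLLLLL"
Token 7: literal('C'). Output: "COLLLLLLLLLLLLLLLLC"

Answer: COLLLLLLLLLLLLLLLLC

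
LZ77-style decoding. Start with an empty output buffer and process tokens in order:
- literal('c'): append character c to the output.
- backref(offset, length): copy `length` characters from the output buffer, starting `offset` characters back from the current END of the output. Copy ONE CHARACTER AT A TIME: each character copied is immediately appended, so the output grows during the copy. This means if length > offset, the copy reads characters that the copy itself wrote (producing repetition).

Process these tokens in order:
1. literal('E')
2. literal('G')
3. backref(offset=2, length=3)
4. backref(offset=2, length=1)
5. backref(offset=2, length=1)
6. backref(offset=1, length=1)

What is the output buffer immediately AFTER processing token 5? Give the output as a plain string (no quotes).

Token 1: literal('E'). Output: "E"
Token 2: literal('G'). Output: "EG"
Token 3: backref(off=2, len=3) (overlapping!). Copied 'EGE' from pos 0. Output: "EGEGE"
Token 4: backref(off=2, len=1). Copied 'G' from pos 3. Output: "EGEGEG"
Token 5: backref(off=2, len=1). Copied 'E' from pos 4. Output: "EGEGEGE"

Answer: EGEGEGE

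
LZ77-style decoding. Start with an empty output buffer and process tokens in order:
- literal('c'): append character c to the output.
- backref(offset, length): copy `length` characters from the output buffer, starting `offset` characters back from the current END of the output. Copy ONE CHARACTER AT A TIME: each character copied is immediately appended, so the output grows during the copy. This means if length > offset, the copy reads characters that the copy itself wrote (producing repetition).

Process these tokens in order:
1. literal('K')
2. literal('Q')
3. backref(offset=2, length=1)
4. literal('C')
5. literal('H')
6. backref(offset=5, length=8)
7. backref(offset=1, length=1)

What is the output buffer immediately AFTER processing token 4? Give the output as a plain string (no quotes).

Token 1: literal('K'). Output: "K"
Token 2: literal('Q'). Output: "KQ"
Token 3: backref(off=2, len=1). Copied 'K' from pos 0. Output: "KQK"
Token 4: literal('C'). Output: "KQKC"

Answer: KQKC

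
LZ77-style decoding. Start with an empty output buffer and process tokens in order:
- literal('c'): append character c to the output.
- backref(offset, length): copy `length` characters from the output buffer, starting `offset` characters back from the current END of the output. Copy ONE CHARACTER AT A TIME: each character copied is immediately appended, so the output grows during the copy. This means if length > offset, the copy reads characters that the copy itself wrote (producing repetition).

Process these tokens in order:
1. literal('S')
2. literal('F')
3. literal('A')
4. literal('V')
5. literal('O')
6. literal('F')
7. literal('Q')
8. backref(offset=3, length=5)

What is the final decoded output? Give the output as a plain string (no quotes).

Answer: SFAVOFQOFQOF

Derivation:
Token 1: literal('S'). Output: "S"
Token 2: literal('F'). Output: "SF"
Token 3: literal('A'). Output: "SFA"
Token 4: literal('V'). Output: "SFAV"
Token 5: literal('O'). Output: "SFAVO"
Token 6: literal('F'). Output: "SFAVOF"
Token 7: literal('Q'). Output: "SFAVOFQ"
Token 8: backref(off=3, len=5) (overlapping!). Copied 'OFQOF' from pos 4. Output: "SFAVOFQOFQOF"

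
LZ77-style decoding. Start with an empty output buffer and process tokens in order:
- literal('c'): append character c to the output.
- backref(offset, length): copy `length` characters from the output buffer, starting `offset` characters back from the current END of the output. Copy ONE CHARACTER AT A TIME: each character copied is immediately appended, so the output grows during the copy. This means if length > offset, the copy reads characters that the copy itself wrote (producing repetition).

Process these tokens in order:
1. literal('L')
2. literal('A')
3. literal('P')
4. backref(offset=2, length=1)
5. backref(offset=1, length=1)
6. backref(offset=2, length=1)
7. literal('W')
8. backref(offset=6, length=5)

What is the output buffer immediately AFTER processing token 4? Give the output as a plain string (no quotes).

Token 1: literal('L'). Output: "L"
Token 2: literal('A'). Output: "LA"
Token 3: literal('P'). Output: "LAP"
Token 4: backref(off=2, len=1). Copied 'A' from pos 1. Output: "LAPA"

Answer: LAPA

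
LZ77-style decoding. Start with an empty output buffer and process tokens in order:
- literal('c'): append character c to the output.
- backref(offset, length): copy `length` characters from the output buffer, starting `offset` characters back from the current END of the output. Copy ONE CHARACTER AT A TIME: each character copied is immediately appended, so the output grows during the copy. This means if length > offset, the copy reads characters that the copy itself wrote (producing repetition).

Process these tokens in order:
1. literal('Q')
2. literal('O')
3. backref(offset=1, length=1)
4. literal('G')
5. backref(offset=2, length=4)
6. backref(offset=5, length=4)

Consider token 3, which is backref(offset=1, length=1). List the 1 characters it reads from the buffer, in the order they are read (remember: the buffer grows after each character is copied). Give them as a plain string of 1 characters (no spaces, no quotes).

Answer: O

Derivation:
Token 1: literal('Q'). Output: "Q"
Token 2: literal('O'). Output: "QO"
Token 3: backref(off=1, len=1). Buffer before: "QO" (len 2)
  byte 1: read out[1]='O', append. Buffer now: "QOO"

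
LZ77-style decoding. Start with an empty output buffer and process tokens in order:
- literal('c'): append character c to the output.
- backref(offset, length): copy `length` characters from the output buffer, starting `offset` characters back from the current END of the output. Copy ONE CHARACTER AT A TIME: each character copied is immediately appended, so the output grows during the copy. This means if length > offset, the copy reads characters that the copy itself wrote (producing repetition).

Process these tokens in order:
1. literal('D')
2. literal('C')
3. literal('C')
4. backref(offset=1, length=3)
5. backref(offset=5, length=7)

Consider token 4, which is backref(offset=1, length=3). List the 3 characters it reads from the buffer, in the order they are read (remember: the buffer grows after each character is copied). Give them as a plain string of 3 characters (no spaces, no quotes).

Answer: CCC

Derivation:
Token 1: literal('D'). Output: "D"
Token 2: literal('C'). Output: "DC"
Token 3: literal('C'). Output: "DCC"
Token 4: backref(off=1, len=3). Buffer before: "DCC" (len 3)
  byte 1: read out[2]='C', append. Buffer now: "DCCC"
  byte 2: read out[3]='C', append. Buffer now: "DCCCC"
  byte 3: read out[4]='C', append. Buffer now: "DCCCCC"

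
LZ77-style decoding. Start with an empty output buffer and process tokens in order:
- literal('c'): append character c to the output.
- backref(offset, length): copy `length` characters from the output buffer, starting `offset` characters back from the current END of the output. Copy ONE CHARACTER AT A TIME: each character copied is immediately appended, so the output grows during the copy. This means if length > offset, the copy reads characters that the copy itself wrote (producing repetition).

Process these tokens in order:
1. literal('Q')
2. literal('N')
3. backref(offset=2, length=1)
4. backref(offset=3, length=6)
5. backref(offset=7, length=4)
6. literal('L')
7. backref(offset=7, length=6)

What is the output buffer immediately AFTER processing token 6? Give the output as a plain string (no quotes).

Answer: QNQQNQQNQQQNQL

Derivation:
Token 1: literal('Q'). Output: "Q"
Token 2: literal('N'). Output: "QN"
Token 3: backref(off=2, len=1). Copied 'Q' from pos 0. Output: "QNQ"
Token 4: backref(off=3, len=6) (overlapping!). Copied 'QNQQNQ' from pos 0. Output: "QNQQNQQNQ"
Token 5: backref(off=7, len=4). Copied 'QQNQ' from pos 2. Output: "QNQQNQQNQQQNQ"
Token 6: literal('L'). Output: "QNQQNQQNQQQNQL"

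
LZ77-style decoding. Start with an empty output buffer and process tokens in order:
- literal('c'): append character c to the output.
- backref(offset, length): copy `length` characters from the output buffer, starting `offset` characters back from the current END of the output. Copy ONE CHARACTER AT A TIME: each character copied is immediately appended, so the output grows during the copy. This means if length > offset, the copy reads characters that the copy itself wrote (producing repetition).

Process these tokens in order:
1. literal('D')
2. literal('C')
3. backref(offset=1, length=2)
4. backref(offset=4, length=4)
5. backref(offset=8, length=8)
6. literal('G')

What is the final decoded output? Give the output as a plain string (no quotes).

Answer: DCCCDCCCDCCCDCCCG

Derivation:
Token 1: literal('D'). Output: "D"
Token 2: literal('C'). Output: "DC"
Token 3: backref(off=1, len=2) (overlapping!). Copied 'CC' from pos 1. Output: "DCCC"
Token 4: backref(off=4, len=4). Copied 'DCCC' from pos 0. Output: "DCCCDCCC"
Token 5: backref(off=8, len=8). Copied 'DCCCDCCC' from pos 0. Output: "DCCCDCCCDCCCDCCC"
Token 6: literal('G'). Output: "DCCCDCCCDCCCDCCCG"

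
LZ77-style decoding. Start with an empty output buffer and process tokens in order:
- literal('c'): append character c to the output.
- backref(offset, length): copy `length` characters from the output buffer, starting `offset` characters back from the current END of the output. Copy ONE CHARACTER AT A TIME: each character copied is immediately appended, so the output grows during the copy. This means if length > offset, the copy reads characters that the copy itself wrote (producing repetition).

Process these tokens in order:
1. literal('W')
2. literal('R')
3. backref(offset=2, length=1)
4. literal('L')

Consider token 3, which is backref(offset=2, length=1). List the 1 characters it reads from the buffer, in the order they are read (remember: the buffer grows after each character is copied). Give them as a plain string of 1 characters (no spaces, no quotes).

Token 1: literal('W'). Output: "W"
Token 2: literal('R'). Output: "WR"
Token 3: backref(off=2, len=1). Buffer before: "WR" (len 2)
  byte 1: read out[0]='W', append. Buffer now: "WRW"

Answer: W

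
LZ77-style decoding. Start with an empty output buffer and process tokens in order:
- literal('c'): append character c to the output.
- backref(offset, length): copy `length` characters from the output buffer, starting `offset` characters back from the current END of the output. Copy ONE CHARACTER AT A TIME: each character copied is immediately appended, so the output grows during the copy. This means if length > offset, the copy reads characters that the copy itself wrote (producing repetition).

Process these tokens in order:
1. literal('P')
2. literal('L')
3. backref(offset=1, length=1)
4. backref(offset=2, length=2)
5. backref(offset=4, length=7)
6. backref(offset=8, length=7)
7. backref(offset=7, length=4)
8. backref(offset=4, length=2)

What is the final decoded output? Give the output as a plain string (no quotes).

Answer: PLLLLLLLLLLLLLLLLLLLLLLLL

Derivation:
Token 1: literal('P'). Output: "P"
Token 2: literal('L'). Output: "PL"
Token 3: backref(off=1, len=1). Copied 'L' from pos 1. Output: "PLL"
Token 4: backref(off=2, len=2). Copied 'LL' from pos 1. Output: "PLLLL"
Token 5: backref(off=4, len=7) (overlapping!). Copied 'LLLLLLL' from pos 1. Output: "PLLLLLLLLLLL"
Token 6: backref(off=8, len=7). Copied 'LLLLLLL' from pos 4. Output: "PLLLLLLLLLLLLLLLLLL"
Token 7: backref(off=7, len=4). Copied 'LLLL' from pos 12. Output: "PLLLLLLLLLLLLLLLLLLLLLL"
Token 8: backref(off=4, len=2). Copied 'LL' from pos 19. Output: "PLLLLLLLLLLLLLLLLLLLLLLLL"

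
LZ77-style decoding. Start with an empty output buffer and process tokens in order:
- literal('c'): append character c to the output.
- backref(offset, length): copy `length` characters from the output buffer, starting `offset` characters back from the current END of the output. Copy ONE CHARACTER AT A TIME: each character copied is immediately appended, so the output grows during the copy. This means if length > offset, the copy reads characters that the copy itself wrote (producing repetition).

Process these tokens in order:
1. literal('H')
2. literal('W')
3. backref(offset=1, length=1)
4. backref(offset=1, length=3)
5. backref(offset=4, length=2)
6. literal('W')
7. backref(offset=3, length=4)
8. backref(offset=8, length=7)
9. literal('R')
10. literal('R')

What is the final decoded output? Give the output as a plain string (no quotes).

Token 1: literal('H'). Output: "H"
Token 2: literal('W'). Output: "HW"
Token 3: backref(off=1, len=1). Copied 'W' from pos 1. Output: "HWW"
Token 4: backref(off=1, len=3) (overlapping!). Copied 'WWW' from pos 2. Output: "HWWWWW"
Token 5: backref(off=4, len=2). Copied 'WW' from pos 2. Output: "HWWWWWWW"
Token 6: literal('W'). Output: "HWWWWWWWW"
Token 7: backref(off=3, len=4) (overlapping!). Copied 'WWWW' from pos 6. Output: "HWWWWWWWWWWWW"
Token 8: backref(off=8, len=7). Copied 'WWWWWWW' from pos 5. Output: "HWWWWWWWWWWWWWWWWWWW"
Token 9: literal('R'). Output: "HWWWWWWWWWWWWWWWWWWWR"
Token 10: literal('R'). Output: "HWWWWWWWWWWWWWWWWWWWRR"

Answer: HWWWWWWWWWWWWWWWWWWWRR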